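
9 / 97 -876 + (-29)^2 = -3386 / 97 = -34.91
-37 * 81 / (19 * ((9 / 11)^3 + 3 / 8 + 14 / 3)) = -95736168 / 3392393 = -28.22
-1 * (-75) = 75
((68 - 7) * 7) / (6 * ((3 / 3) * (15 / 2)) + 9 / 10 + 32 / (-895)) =764330 / 82097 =9.31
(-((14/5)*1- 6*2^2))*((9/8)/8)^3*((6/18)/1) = 12879/655360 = 0.02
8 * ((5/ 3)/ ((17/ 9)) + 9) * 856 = 1150464/ 17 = 67674.35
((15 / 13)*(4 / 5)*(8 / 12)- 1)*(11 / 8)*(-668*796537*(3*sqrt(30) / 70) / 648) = 209034067*sqrt(30) / 11232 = 101934.36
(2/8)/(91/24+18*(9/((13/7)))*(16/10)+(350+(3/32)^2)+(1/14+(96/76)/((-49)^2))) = 2277300480/4494859545121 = 0.00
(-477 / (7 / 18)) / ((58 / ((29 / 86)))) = -4293 / 602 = -7.13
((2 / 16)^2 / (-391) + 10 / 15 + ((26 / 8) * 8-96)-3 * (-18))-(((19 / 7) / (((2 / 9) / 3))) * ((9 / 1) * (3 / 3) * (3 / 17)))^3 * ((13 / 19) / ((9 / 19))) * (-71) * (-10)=-1504325059139615029 / 7441662144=-202149066.97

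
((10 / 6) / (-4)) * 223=-1115 / 12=-92.92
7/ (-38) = -7/ 38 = -0.18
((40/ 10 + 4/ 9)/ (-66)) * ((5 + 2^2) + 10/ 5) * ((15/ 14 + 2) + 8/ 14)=-170/ 63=-2.70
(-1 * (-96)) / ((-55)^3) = -96 / 166375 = -0.00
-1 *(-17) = 17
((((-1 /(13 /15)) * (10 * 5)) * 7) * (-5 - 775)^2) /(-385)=7020000 /11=638181.82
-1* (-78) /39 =2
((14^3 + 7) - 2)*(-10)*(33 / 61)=-907170 / 61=-14871.64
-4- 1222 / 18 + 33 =-350 / 9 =-38.89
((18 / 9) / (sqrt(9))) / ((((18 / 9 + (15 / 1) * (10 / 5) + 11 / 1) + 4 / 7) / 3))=0.05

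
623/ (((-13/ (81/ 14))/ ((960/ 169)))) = -3460320/ 2197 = -1575.02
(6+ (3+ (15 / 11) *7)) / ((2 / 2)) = 204 / 11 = 18.55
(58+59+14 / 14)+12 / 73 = 8626 / 73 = 118.16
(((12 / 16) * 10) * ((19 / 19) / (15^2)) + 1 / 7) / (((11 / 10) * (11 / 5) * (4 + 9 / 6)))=370 / 27951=0.01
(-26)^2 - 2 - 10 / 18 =6061 / 9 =673.44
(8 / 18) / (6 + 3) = 4 / 81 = 0.05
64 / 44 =16 / 11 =1.45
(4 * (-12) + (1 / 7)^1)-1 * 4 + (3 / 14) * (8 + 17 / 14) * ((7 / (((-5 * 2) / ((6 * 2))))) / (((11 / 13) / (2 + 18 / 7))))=-381243 / 2695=-141.46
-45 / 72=-5 / 8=-0.62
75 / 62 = 1.21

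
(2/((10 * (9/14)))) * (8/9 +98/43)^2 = 21043064/6739605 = 3.12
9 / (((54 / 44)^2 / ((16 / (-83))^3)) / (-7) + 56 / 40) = 624476160 / 2181304351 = 0.29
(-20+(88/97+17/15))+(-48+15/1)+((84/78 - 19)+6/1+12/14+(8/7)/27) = -73861799/1191645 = -61.98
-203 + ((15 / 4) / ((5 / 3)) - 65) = -1063 / 4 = -265.75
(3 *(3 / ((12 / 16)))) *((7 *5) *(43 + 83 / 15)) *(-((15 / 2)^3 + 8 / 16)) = -8609692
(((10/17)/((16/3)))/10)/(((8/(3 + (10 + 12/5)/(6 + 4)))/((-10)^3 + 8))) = -4929/850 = -5.80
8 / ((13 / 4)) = 32 / 13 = 2.46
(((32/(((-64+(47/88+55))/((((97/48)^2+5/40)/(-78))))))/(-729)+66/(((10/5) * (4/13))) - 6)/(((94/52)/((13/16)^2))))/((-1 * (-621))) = 13047624372029/219132596298240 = 0.06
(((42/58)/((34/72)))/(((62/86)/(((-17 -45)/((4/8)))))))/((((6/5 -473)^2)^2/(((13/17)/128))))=-0.00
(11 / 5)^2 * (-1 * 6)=-726 / 25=-29.04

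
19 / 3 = 6.33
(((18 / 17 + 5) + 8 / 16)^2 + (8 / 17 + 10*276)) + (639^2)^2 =192735304372229 / 1156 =166726041844.49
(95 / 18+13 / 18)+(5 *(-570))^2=8122506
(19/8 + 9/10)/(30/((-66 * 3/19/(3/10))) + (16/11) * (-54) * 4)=-1441/138620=-0.01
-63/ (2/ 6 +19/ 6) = -18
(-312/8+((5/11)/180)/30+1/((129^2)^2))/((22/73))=-346895005821541/2680613488080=-129.41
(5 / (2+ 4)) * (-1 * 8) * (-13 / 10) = 26 / 3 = 8.67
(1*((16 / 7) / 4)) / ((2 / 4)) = 8 / 7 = 1.14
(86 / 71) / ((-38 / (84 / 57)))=-1204 / 25631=-0.05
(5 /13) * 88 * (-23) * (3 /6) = -5060 /13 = -389.23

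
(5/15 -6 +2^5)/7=3.76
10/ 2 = 5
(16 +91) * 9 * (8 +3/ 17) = 7873.94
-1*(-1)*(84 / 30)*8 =112 / 5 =22.40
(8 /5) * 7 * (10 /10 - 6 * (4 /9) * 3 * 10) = -4424 /5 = -884.80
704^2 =495616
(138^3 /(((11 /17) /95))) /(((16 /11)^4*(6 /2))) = 235383816195 /8192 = 28733376.00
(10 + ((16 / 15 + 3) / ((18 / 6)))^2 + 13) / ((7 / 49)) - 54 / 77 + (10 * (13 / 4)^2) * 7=1138297927 / 1247400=912.54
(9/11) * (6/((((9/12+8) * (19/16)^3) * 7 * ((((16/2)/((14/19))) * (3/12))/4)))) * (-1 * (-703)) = 130940928/2640715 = 49.59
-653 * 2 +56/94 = -61354/47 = -1305.40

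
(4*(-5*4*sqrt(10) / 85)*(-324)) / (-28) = -1296*sqrt(10) / 119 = -34.44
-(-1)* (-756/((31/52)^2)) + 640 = -1429184/961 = -1487.18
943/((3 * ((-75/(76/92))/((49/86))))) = -38171/19350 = -1.97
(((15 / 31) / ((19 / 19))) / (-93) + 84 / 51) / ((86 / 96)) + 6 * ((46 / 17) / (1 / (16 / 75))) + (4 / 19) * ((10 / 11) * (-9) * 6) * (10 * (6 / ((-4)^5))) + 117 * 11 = 75929860615339 / 58728247600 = 1292.90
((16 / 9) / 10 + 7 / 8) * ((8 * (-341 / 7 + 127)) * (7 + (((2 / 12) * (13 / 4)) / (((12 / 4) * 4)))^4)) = 2500506718330499 / 541776936960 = 4615.38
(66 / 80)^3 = 35937 / 64000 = 0.56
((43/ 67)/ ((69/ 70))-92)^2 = 178342357636/ 21372129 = 8344.62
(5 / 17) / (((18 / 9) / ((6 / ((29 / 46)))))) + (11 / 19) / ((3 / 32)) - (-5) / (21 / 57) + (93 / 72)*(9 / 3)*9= 88158509 / 1573656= 56.02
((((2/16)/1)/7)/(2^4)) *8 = 1/112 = 0.01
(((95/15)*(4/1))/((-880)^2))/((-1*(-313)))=19/181790400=0.00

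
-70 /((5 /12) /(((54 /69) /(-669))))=1008 /5129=0.20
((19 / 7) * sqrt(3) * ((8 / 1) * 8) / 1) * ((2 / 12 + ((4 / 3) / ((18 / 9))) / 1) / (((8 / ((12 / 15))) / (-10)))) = -3040 * sqrt(3) / 21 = -250.73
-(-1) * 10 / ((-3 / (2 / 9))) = -20 / 27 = -0.74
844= 844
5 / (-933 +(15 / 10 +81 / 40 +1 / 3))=-600 / 111497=-0.01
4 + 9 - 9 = 4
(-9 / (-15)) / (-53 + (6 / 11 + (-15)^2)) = 33 / 9490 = 0.00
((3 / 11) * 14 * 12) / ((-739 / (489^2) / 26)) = -3133441584 / 8129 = -385464.58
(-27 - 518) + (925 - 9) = 371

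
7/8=0.88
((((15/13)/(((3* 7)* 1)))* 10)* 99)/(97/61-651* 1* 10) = -301950/36128183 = -0.01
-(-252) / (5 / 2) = 504 / 5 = 100.80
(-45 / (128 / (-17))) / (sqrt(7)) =765 * sqrt(7) / 896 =2.26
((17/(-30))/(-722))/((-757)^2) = 17/12412241340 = 0.00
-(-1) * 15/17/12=5/68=0.07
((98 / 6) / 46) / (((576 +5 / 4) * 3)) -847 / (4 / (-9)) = 3643512341 / 1911852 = 1905.75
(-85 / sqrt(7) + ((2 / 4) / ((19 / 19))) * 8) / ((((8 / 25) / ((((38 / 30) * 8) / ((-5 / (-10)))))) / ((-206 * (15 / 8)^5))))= -2476828125 / 2048 + 210530390625 * sqrt(7) / 57344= 8504113.24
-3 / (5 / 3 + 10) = -9 / 35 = -0.26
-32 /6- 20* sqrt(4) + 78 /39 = -43.33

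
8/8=1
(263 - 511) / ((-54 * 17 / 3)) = 124 / 153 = 0.81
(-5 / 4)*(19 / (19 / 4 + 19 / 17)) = -85 / 21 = -4.05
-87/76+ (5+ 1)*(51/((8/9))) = 6519/19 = 343.11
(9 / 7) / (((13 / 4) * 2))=18 / 91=0.20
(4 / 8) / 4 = 1 / 8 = 0.12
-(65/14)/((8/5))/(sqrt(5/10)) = -325 *sqrt(2)/112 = -4.10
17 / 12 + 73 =893 / 12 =74.42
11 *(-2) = -22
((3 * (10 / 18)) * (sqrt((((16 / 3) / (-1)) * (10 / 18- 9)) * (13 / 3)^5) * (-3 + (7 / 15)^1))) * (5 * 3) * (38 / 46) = -4880720 * sqrt(247) / 5589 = -13724.55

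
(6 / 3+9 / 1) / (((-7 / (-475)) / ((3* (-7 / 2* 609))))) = -9546075 / 2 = -4773037.50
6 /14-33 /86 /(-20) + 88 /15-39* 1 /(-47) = 12128299 /1697640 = 7.14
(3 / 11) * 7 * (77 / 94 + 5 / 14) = 1161 / 517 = 2.25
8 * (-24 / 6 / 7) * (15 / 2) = -34.29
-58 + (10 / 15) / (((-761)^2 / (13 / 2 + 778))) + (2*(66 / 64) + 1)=-509038991 / 9265936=-54.94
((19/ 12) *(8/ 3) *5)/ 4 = 5.28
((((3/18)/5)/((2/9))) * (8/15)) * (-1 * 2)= -4/25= -0.16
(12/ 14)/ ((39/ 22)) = 44/ 91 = 0.48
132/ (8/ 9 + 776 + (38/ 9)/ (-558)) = 331452/ 1950749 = 0.17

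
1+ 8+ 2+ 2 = 13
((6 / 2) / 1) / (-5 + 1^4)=-3 / 4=-0.75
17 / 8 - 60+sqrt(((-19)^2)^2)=2425 / 8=303.12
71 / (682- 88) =71 / 594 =0.12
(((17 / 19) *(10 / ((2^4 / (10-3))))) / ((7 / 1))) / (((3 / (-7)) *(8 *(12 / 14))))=-4165 / 21888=-0.19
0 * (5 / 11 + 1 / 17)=0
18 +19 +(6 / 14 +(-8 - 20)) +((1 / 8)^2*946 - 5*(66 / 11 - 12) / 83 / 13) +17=9966969 / 241696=41.24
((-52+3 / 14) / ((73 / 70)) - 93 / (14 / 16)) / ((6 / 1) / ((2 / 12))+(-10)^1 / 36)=-1434366 / 328573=-4.37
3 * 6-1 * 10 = 8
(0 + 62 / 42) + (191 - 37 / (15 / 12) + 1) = 163.88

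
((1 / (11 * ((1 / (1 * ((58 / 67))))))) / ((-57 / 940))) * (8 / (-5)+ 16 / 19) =261696 / 266057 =0.98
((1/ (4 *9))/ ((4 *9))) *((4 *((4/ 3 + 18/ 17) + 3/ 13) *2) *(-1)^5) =-1739/ 107406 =-0.02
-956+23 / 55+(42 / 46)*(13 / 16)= -19325961 / 20240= -954.84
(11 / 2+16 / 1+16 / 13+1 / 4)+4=1403 / 52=26.98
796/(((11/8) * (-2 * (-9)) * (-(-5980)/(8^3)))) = 407552/148005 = 2.75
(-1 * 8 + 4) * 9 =-36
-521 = -521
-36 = -36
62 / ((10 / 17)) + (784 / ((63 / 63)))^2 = 3073807 / 5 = 614761.40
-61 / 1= -61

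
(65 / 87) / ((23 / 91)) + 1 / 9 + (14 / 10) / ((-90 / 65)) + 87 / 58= 35578 / 10005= 3.56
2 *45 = 90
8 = 8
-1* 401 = -401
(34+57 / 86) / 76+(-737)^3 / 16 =-327057800839 / 13072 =-25019721.61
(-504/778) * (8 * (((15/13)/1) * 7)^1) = -211680/5057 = -41.86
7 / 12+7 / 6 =7 / 4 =1.75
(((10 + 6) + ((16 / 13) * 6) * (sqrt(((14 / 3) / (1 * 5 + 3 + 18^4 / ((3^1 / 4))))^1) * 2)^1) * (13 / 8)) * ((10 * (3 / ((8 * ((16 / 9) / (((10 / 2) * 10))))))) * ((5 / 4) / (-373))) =-219375 / 23872- 16875 * sqrt(367437) / 208844192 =-9.24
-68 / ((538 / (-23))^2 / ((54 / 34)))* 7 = -99981 / 72361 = -1.38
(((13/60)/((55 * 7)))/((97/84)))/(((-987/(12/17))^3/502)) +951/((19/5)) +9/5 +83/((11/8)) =27703890352450357854/88673221572499025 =312.43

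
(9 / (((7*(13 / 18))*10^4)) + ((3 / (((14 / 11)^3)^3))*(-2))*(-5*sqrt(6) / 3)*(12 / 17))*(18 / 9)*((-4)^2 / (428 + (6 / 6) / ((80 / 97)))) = 5184 / 390583375 + 1414768614600*sqrt(6) / 23555570660503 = 0.15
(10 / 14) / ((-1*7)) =-5 / 49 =-0.10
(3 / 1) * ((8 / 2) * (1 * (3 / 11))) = 36 / 11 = 3.27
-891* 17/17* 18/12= -2673/2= -1336.50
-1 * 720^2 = -518400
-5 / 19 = -0.26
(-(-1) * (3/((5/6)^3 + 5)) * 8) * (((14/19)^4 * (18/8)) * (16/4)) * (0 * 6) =0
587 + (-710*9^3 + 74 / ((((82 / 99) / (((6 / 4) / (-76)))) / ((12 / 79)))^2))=-15664341666314747 / 30298357448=-517003.00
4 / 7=0.57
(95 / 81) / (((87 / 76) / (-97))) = -700340 / 7047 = -99.38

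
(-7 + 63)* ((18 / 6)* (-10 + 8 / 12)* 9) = -14112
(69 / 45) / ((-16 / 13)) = -299 / 240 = -1.25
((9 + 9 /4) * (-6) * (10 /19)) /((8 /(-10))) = 3375 /76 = 44.41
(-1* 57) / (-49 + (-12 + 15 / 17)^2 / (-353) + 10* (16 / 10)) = 1938323 / 1134094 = 1.71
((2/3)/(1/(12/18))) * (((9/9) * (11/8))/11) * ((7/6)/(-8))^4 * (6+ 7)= 31213/95551488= 0.00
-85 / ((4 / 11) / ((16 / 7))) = -3740 / 7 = -534.29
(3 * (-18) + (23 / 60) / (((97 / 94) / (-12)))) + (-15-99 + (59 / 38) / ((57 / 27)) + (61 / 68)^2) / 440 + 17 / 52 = -10815198127599 / 185234887552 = -58.39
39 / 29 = 1.34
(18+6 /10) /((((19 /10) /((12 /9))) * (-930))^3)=-0.00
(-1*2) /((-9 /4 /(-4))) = -32 /9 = -3.56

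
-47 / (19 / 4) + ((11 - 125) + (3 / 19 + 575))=451.26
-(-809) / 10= 809 / 10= 80.90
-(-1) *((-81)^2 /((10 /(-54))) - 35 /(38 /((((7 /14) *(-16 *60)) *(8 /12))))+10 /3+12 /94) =-470582453 /13395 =-35131.20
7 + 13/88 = 7.15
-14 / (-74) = 7 / 37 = 0.19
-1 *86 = -86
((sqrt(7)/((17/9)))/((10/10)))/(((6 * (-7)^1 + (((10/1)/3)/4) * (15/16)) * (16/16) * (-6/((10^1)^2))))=4800 * sqrt(7)/22423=0.57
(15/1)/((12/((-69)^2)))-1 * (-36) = 23949/4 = 5987.25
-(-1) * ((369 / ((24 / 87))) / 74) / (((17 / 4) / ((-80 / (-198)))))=11890 / 6919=1.72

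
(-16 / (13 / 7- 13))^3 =175616 / 59319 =2.96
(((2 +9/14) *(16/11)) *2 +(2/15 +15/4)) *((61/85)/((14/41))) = 133705961/5497800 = 24.32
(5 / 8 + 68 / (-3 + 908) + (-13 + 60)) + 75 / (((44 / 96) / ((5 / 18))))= 7418839 / 79640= 93.15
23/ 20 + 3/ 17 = 451/ 340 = 1.33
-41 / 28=-1.46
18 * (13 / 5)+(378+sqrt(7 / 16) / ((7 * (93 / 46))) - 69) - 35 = 23 * sqrt(7) / 1302+1604 / 5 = 320.85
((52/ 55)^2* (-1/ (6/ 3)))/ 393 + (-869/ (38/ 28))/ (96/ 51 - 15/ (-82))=-20161837416052/ 65029916325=-310.04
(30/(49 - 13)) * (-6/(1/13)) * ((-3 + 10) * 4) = -1820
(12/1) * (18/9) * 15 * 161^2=9331560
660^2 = 435600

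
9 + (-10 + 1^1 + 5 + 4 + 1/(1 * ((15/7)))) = 142/15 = 9.47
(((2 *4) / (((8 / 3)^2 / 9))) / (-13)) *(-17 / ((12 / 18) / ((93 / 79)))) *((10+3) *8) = 384183 / 158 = 2431.54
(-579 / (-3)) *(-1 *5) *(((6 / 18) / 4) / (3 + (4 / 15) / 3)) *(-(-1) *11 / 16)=-159225 / 8896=-17.90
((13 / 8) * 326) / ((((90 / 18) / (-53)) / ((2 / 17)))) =-660.63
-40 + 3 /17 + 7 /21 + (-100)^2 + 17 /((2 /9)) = 1023775 /102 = 10037.01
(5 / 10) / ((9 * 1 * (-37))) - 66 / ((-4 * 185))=146 / 1665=0.09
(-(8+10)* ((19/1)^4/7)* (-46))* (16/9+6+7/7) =947173028/7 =135310432.57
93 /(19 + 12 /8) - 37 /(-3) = 2075 /123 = 16.87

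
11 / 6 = 1.83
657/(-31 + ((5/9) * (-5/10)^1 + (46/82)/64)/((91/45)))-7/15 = -801751601/37170345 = -21.57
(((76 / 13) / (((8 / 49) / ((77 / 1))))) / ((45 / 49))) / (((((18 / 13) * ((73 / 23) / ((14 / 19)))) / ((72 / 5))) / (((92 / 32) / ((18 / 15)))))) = 684599531 / 39420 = 17366.81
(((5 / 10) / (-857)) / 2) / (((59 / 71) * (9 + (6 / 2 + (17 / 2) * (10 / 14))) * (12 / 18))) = -1491 / 51169756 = -0.00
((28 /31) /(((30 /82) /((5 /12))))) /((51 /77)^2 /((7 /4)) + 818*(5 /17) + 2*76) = 202493137 /77329841310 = 0.00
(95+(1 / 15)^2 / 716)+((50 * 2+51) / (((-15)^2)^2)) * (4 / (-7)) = 24104156611 / 253732500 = 95.00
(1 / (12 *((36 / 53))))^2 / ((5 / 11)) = 30899 / 933120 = 0.03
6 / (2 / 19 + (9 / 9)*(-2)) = -3.17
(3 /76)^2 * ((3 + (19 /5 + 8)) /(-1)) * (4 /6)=-111 /7220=-0.02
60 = 60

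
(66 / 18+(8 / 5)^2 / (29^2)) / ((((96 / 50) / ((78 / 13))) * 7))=231467 / 141288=1.64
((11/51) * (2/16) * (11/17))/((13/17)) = 121/5304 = 0.02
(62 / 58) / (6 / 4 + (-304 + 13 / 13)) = -62 / 17487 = -0.00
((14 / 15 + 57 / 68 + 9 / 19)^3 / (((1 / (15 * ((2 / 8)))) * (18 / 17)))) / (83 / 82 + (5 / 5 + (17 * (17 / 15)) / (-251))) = 847841476255718827 / 40934539927653120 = 20.71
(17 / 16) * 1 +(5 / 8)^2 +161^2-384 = 1634461 / 64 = 25538.45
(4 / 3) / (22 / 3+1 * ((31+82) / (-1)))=-0.01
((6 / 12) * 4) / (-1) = -2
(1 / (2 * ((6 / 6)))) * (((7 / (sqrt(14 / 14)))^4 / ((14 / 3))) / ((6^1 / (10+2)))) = 1029 / 2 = 514.50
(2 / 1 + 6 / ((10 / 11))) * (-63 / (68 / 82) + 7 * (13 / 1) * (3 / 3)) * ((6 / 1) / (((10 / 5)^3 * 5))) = 65919 / 3400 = 19.39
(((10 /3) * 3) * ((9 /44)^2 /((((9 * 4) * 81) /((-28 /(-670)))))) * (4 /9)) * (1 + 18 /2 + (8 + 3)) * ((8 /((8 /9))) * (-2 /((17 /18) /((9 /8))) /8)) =-1323 /8820416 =-0.00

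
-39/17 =-2.29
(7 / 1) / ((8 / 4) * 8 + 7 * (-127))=-7 / 873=-0.01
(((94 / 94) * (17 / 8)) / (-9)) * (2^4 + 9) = -425 / 72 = -5.90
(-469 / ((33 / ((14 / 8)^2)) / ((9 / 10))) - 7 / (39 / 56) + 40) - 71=-5506537 / 68640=-80.22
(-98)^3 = -941192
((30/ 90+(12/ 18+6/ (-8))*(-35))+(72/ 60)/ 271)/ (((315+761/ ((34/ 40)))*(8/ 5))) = 299863/ 178426400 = 0.00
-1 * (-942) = 942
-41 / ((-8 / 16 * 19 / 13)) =1066 / 19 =56.11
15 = 15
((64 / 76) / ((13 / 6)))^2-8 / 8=-51793 / 61009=-0.85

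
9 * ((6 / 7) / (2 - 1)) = 54 / 7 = 7.71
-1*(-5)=5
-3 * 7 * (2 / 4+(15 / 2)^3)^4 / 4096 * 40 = -13688065230512505 / 2097152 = -6526978125.82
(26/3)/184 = 13/276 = 0.05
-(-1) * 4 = 4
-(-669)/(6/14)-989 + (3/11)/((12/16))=6296/11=572.36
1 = 1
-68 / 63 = -1.08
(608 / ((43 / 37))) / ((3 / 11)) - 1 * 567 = 174313 / 129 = 1351.26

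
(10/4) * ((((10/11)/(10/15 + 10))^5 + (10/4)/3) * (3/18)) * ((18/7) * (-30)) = -31664085867375/1182119493632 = -26.79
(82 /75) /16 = 0.07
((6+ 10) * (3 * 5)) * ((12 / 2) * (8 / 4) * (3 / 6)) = 1440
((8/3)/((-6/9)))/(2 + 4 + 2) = -1/2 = -0.50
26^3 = 17576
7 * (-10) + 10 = -60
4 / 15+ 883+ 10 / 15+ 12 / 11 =146029 / 165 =885.02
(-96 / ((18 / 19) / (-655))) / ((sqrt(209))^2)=10480 / 33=317.58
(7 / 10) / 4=7 / 40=0.18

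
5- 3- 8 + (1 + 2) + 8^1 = 5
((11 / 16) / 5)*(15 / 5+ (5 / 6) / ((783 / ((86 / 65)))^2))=51288000973 / 124334449200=0.41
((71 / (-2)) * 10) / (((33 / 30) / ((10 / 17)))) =-35500 / 187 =-189.84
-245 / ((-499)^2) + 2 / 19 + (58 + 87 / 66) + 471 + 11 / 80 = 2208878545579 / 4163296720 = 530.56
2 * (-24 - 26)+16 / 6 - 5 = -307 / 3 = -102.33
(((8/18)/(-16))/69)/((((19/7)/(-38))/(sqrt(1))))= 7/1242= 0.01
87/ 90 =0.97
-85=-85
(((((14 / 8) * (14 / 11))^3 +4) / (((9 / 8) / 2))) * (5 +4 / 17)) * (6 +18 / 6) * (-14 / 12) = -99830143 / 67881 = -1470.66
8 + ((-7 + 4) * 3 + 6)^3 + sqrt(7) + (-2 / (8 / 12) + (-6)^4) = sqrt(7) + 1274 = 1276.65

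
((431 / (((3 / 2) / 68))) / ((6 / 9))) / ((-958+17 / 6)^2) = 1055088 / 32844361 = 0.03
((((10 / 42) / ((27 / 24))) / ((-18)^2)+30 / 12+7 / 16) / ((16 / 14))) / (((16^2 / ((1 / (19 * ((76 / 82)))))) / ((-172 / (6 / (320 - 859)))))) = 683883808531 / 77611696128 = 8.81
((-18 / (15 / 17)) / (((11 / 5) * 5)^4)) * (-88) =0.12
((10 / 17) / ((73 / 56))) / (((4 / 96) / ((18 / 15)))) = 16128 / 1241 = 13.00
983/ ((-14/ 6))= -2949/ 7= -421.29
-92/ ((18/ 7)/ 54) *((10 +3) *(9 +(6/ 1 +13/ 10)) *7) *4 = -57314712/ 5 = -11462942.40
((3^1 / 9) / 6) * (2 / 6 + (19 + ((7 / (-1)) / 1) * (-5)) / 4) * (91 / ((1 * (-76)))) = -7553 / 8208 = -0.92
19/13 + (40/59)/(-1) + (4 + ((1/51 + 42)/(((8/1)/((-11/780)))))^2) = 4.79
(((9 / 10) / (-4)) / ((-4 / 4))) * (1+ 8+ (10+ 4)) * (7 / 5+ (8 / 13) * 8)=85077 / 2600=32.72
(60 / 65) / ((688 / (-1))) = -3 / 2236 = -0.00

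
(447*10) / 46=2235 / 23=97.17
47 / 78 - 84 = -6505 / 78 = -83.40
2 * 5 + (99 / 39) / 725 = 94283 / 9425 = 10.00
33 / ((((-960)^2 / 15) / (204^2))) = 22.35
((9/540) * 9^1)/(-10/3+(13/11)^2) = -1089/14060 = -0.08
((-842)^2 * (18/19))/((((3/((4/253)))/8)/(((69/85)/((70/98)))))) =2858542848/88825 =32181.74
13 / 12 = 1.08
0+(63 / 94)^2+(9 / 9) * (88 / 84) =277741 / 185556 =1.50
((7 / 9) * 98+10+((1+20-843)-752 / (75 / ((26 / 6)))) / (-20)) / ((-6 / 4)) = -97121 / 1125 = -86.33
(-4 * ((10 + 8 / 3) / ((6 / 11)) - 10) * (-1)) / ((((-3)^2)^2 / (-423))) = -22372 / 81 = -276.20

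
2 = 2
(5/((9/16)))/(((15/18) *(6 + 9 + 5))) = 8/15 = 0.53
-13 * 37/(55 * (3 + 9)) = -481/660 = -0.73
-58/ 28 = -29/ 14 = -2.07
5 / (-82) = -5 / 82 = -0.06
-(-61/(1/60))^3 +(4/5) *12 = 245139480048/5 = 49027896009.60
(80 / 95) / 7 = 16 / 133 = 0.12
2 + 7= 9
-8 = -8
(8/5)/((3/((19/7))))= 152/105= 1.45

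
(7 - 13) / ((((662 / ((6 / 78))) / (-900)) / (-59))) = -159300 / 4303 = -37.02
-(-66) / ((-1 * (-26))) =33 / 13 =2.54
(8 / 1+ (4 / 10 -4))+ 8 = 62 / 5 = 12.40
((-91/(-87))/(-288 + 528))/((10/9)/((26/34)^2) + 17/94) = 722813/345119720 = 0.00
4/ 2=2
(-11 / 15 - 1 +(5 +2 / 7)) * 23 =81.70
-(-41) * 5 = 205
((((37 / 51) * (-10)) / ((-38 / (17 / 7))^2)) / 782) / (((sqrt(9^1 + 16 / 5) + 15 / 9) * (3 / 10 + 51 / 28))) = 23125 / 7319061288 - 925 * sqrt(305) / 2439687096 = -0.00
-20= -20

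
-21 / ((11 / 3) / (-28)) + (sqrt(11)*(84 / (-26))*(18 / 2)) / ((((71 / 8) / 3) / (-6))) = 1764 / 11 + 54432*sqrt(11) / 923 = 355.95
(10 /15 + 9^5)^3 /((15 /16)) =88947981680623184 /405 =219624646124995.52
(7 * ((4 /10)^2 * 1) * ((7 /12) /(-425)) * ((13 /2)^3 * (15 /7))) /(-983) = 15379 /16711000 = 0.00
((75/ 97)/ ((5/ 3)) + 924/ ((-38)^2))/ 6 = 6442/ 35017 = 0.18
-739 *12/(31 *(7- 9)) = 4434/31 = 143.03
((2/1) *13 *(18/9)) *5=260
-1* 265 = -265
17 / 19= 0.89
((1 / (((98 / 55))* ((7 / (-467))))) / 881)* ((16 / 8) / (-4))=0.02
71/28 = 2.54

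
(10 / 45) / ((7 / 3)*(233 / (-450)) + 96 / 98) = -14700 / 15119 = -0.97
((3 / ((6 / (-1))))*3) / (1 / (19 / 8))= -57 / 16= -3.56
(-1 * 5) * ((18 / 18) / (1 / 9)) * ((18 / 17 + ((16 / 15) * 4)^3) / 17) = -4517198 / 21675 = -208.41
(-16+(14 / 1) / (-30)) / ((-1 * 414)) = 0.04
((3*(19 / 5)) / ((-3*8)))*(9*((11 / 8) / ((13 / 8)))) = -1881 / 520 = -3.62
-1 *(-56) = 56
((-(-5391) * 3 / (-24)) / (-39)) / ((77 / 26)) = 1797 / 308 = 5.83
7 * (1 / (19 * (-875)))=-1 / 2375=-0.00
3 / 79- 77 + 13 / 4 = -23293 / 316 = -73.71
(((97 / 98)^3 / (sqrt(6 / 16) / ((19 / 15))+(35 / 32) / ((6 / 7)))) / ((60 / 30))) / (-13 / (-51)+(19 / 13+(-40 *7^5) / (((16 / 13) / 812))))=-655325681517 / 655165587081815979925+4966678849392 *sqrt(6) / 32103113767008983016325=-0.00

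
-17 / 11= -1.55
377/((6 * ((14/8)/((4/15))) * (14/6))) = 4.10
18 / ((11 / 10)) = 180 / 11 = 16.36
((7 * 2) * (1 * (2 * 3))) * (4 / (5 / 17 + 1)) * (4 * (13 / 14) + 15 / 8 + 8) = 38811 / 11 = 3528.27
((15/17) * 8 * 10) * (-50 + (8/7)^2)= -3437.21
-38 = -38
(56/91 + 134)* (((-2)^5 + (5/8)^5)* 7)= -6403387375/212992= -30063.98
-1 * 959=-959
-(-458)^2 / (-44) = 52441 / 11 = 4767.36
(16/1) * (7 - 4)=48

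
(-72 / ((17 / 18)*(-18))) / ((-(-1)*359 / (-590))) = -42480 / 6103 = -6.96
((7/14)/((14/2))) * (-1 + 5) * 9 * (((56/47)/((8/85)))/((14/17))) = 13005/329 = 39.53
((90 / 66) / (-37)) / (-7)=15 / 2849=0.01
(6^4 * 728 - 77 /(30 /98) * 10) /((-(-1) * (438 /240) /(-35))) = -3952085200 /219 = -18046051.14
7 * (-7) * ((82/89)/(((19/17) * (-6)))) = 34153/5073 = 6.73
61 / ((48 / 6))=7.62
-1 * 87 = -87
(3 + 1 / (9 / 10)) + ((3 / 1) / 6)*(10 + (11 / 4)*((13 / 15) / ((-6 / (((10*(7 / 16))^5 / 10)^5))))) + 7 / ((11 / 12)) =-4470615253554460807009140696747616383 / 212770944252174734748286976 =-21011399226.84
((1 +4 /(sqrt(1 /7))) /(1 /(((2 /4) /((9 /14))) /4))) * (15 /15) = 2.25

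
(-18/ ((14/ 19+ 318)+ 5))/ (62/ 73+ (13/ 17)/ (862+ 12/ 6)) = -366700608/ 5607282355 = -0.07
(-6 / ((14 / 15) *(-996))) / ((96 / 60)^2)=375 / 148736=0.00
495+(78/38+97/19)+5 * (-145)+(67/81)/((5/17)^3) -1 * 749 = -180703876/192375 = -939.33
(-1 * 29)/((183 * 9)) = -29/1647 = -0.02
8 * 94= 752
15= 15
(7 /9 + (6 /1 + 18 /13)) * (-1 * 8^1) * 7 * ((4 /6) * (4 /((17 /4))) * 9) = -1711360 /663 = -2581.24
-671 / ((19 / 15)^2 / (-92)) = 38475.62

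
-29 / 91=-0.32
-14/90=-7/45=-0.16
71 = 71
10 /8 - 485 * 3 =-5815 /4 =-1453.75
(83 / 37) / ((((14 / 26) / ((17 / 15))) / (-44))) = -807092 / 3885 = -207.75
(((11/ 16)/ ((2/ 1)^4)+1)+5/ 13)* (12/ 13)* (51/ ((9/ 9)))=726903/ 10816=67.21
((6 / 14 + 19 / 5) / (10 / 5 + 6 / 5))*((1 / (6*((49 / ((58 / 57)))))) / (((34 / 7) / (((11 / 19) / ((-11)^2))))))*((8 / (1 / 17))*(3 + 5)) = 8584 / 1751211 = 0.00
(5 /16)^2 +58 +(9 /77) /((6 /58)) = 1167493 /19712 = 59.23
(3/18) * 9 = 1.50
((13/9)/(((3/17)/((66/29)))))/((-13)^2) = 374/3393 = 0.11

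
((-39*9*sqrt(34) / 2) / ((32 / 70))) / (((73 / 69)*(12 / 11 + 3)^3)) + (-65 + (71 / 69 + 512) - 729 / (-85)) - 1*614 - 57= -1257424 / 5865 - 2785783*sqrt(34) / 525600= -245.30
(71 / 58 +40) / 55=2391 / 3190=0.75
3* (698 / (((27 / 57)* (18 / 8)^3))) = 848768 / 2187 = 388.10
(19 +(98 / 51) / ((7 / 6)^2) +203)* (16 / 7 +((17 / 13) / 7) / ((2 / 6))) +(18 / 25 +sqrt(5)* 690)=3517128 / 5525 +690* sqrt(5)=2179.47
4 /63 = 0.06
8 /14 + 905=6339 /7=905.57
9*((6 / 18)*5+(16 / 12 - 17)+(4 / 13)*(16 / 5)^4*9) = 20209914 / 8125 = 2487.37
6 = 6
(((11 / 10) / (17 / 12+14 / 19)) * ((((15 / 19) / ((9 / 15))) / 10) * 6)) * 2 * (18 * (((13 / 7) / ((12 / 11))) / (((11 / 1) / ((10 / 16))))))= 19305 / 13748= 1.40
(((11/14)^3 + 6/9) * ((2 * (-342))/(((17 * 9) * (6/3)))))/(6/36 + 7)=-180139/501466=-0.36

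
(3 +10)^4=28561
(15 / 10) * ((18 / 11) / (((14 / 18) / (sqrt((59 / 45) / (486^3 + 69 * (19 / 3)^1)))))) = 81 * sqrt(33863549435) / 44194801805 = 0.00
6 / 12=1 / 2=0.50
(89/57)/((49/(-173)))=-15397/2793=-5.51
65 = 65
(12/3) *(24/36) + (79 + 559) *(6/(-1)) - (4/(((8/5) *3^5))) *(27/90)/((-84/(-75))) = -34703449/9072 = -3825.34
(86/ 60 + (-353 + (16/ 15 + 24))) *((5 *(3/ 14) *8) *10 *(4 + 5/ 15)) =-848900/ 7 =-121271.43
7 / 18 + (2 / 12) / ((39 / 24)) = 115 / 234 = 0.49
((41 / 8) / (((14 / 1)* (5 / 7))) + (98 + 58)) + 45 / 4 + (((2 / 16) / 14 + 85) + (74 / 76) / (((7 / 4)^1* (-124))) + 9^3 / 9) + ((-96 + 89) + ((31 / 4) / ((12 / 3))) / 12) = 1294008761 / 3958080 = 326.93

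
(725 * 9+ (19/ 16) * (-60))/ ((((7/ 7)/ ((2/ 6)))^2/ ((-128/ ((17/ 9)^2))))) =-7434720/ 289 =-25725.67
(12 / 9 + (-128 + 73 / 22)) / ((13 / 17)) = -138397 / 858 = -161.30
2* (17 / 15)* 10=68 / 3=22.67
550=550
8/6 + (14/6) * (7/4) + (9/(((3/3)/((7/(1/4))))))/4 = 821/12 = 68.42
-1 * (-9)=9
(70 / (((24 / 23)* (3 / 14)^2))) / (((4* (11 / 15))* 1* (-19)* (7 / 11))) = -28175 / 684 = -41.19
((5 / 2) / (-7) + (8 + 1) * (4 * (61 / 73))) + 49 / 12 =207313 / 6132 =33.81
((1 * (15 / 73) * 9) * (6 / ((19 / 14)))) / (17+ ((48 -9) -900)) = -2835 / 292657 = -0.01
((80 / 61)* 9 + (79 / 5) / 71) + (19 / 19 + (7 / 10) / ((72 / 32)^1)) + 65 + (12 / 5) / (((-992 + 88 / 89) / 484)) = 18422813641 / 238746375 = 77.16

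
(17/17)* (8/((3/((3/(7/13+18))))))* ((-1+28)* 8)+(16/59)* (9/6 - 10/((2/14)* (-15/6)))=24392/241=101.21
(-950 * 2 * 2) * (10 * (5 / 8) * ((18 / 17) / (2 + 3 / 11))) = -188100 / 17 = -11064.71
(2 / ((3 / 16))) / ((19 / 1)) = 32 / 57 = 0.56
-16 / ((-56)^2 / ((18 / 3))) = -3 / 98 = -0.03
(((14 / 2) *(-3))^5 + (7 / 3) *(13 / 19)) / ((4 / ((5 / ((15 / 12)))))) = -232793666 / 57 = -4084099.40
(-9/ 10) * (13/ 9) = -13/ 10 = -1.30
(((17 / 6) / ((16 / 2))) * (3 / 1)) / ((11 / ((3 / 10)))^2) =153 / 193600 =0.00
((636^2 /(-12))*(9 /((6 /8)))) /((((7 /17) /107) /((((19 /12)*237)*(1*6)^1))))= -1656604671336 /7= -236657810190.86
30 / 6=5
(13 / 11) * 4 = 52 / 11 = 4.73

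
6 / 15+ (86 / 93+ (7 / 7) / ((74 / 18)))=26977 / 17205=1.57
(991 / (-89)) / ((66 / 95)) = -94145 / 5874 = -16.03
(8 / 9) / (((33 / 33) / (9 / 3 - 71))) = -544 / 9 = -60.44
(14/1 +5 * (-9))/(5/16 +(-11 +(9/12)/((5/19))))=2480/627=3.96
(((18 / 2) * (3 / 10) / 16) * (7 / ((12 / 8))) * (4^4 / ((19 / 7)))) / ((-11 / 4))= -28224 / 1045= -27.01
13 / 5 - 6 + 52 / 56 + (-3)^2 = 457 / 70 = 6.53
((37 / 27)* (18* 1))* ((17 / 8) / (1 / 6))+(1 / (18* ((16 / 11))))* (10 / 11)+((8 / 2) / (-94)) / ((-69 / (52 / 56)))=342732755 / 1089648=314.54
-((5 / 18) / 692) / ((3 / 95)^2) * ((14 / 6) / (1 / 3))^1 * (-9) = 315875 / 12456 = 25.36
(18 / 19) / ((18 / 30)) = 30 / 19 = 1.58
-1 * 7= -7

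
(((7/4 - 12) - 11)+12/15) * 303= -6196.35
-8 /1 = -8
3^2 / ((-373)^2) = 9 / 139129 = 0.00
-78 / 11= -7.09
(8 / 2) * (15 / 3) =20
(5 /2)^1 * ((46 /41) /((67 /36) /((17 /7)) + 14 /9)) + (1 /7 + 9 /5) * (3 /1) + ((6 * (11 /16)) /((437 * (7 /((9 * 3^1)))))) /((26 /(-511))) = 6.32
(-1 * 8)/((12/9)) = -6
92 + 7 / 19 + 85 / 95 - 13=1525 / 19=80.26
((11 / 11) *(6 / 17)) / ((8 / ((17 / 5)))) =3 / 20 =0.15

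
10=10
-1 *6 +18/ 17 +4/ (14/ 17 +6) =-2147/ 493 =-4.35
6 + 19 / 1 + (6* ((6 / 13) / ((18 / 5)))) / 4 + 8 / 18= 5999 / 234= 25.64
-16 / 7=-2.29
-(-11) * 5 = 55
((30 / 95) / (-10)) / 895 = -3 / 85025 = -0.00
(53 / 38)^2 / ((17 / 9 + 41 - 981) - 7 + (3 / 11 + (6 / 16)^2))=-4449456 / 2160803405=-0.00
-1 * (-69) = 69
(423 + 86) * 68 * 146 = 5053352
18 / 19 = 0.95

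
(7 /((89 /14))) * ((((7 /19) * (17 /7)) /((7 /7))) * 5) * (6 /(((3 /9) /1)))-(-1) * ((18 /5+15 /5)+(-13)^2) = 2234398 /8455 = 264.27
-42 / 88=-21 / 44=-0.48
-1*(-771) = 771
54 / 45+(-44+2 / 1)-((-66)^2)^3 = -413269750284 / 5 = -82653950056.80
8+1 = 9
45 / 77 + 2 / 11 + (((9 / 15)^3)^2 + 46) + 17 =76774883 / 1203125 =63.81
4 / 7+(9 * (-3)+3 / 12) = -733 / 28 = -26.18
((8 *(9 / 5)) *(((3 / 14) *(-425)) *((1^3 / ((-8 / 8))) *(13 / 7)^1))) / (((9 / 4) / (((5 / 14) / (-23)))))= -132600 / 7889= -16.81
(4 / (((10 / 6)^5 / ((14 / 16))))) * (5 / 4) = 1701 / 5000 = 0.34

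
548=548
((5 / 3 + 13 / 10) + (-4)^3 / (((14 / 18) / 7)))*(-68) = 584494 / 15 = 38966.27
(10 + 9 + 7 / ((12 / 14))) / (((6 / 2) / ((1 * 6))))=54.33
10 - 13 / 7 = 57 / 7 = 8.14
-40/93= -0.43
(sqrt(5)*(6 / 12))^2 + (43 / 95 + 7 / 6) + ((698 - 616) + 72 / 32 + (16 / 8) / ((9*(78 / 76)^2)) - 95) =-9974138 / 1300455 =-7.67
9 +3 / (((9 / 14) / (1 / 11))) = 311 / 33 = 9.42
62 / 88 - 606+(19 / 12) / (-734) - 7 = -59324291 / 96888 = -612.30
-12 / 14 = -6 / 7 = -0.86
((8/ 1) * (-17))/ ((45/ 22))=-2992/ 45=-66.49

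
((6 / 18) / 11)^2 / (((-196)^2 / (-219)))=-73 / 13945008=-0.00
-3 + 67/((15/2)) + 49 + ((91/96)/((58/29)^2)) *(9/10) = 211763/3840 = 55.15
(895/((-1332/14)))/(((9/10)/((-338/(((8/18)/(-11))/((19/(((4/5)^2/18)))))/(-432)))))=27660758125/255744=108157.99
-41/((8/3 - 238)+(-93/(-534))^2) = 3897132/22366021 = 0.17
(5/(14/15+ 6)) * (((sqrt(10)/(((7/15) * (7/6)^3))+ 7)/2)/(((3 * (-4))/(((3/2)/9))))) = -175/4992-3375 * sqrt(10)/499408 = -0.06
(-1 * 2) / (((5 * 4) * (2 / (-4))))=1 / 5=0.20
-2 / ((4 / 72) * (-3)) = 12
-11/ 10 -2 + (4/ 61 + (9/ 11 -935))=-6288721/ 6710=-937.22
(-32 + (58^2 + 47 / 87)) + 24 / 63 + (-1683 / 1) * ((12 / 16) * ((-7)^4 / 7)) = -348850489 / 812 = -429618.83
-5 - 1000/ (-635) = -3.43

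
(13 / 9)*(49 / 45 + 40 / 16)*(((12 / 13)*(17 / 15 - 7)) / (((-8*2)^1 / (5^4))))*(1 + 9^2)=7283650 / 81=89921.60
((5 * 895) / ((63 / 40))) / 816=22375 / 6426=3.48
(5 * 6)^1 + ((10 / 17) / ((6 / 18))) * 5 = 660 / 17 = 38.82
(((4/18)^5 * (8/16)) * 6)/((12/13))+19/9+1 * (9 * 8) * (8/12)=2959115/59049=50.11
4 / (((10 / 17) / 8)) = 272 / 5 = 54.40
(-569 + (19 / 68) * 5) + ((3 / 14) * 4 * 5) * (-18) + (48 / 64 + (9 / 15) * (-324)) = -997691 / 1190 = -838.40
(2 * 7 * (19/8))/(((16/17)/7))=247.30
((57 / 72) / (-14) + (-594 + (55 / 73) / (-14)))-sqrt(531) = -14572339 / 24528-3 * sqrt(59) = -617.15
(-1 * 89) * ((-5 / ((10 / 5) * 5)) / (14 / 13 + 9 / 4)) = 2314 / 173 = 13.38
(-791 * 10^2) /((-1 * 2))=39550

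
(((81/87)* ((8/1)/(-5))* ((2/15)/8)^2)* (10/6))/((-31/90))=9/4495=0.00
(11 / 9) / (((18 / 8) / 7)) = 308 / 81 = 3.80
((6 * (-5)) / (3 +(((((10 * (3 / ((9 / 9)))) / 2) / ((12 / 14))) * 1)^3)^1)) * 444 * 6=-639360 / 42899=-14.90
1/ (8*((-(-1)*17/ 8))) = 1/ 17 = 0.06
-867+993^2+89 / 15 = 14777819 / 15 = 985187.93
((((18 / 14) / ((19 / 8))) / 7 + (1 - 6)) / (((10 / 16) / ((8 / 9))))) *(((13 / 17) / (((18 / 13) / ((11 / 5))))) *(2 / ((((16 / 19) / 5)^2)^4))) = -118993840004952859375 / 4528036380672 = -26279347.16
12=12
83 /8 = 10.38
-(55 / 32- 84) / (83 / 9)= 23697 / 2656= 8.92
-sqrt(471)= -21.70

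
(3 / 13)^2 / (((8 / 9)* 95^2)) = 81 / 12201800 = 0.00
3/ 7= 0.43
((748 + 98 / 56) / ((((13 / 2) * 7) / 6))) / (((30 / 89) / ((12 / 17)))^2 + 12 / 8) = 285060948 / 4982341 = 57.21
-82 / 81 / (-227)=82 / 18387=0.00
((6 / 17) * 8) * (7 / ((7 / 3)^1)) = 8.47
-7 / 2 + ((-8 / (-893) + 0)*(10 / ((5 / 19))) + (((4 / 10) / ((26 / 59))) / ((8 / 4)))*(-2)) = -24851 / 6110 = -4.07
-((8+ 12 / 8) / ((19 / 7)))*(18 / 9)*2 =-14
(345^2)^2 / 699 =4722316875 / 233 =20267454.40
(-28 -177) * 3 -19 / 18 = -11089 / 18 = -616.06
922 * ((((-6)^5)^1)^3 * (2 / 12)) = -72251759296512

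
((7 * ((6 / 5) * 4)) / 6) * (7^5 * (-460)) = -43294832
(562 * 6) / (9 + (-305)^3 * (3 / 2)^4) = -0.00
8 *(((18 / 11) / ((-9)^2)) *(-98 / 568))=-196 / 7029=-0.03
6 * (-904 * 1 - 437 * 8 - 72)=-26832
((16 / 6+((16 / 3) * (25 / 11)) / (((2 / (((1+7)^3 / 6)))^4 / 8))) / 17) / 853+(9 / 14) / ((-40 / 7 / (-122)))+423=22597.91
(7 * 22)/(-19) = -154/19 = -8.11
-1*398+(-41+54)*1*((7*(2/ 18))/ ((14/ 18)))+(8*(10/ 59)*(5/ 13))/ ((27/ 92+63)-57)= -170939005/ 444093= -384.92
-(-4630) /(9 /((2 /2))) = 4630 /9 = 514.44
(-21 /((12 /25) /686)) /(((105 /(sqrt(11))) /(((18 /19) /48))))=-1715 * sqrt(11) /304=-18.71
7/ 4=1.75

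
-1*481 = -481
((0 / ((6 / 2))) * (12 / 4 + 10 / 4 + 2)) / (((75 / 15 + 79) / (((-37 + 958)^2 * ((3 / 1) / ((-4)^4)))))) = 0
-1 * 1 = -1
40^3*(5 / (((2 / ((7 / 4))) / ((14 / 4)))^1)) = 980000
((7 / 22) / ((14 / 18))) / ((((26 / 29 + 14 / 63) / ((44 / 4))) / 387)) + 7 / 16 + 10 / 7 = 12742139 / 8176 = 1558.48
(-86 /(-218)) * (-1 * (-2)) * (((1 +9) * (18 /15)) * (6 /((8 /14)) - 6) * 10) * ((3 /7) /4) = 34830 /763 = 45.65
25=25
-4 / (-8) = 1 / 2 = 0.50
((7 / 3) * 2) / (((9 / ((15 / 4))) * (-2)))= -0.97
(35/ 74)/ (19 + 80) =35/ 7326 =0.00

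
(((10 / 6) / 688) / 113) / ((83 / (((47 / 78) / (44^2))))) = 235 / 2923251522048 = 0.00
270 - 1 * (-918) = 1188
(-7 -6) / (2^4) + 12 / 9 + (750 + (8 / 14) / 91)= 22948117 / 30576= 750.53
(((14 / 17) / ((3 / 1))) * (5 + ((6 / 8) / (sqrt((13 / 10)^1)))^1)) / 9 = 7 * sqrt(130) / 3978 + 70 / 459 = 0.17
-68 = -68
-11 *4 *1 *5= -220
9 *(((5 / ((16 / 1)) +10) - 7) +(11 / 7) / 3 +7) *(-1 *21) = -32769 / 16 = -2048.06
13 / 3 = 4.33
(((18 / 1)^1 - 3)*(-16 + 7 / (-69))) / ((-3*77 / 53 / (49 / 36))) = 187355 / 2484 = 75.42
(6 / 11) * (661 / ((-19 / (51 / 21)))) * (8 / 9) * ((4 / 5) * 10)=-1438336 / 4389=-327.71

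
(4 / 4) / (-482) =-1 / 482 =-0.00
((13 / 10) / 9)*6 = 13 / 15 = 0.87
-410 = -410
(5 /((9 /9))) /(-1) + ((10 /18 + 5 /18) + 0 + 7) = 17 /6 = 2.83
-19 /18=-1.06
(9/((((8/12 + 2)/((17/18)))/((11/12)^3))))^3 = 11584597005883/782757789696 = 14.80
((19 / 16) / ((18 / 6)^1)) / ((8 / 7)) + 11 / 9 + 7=9871 / 1152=8.57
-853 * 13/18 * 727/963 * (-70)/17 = 282159605/147339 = 1915.04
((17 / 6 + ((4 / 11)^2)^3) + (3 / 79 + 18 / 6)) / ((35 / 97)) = 478422989399 / 29390196990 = 16.28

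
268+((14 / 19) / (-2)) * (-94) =5750 / 19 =302.63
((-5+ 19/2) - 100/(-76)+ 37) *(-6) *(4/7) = -19524/133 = -146.80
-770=-770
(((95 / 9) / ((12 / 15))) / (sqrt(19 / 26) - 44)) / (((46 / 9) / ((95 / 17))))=-6452875 / 19673947 - 45125 * sqrt(494) / 157391576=-0.33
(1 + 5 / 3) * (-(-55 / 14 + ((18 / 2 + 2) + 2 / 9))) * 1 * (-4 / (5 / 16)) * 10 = 470528 / 189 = 2489.57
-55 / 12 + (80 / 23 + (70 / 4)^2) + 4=21331 / 69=309.14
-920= -920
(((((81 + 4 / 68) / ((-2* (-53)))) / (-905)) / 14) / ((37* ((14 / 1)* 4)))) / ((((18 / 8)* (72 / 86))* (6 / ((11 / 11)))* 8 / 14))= -559 / 123940575360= -0.00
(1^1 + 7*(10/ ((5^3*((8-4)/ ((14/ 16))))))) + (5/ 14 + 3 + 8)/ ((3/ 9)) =98543/ 2800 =35.19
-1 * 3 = -3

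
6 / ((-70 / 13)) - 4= -179 / 35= -5.11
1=1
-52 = -52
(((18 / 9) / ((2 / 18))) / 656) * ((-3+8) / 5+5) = 27 / 164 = 0.16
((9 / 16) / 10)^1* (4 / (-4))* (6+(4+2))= -27 / 40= -0.68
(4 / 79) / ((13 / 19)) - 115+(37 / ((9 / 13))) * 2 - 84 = -850699 / 9243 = -92.04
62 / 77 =0.81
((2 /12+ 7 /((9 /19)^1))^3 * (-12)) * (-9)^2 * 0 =0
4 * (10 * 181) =7240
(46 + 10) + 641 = 697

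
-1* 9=-9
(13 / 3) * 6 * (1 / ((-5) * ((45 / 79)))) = -2054 / 225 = -9.13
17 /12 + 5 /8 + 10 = 289 /24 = 12.04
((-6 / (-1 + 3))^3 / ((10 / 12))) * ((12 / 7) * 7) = -1944 / 5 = -388.80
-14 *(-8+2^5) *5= -1680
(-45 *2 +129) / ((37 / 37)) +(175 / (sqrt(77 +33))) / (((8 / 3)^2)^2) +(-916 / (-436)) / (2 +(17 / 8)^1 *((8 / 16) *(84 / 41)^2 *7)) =39.39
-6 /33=-2 /11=-0.18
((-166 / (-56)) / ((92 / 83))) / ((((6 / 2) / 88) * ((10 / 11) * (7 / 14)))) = 833569 / 4830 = 172.58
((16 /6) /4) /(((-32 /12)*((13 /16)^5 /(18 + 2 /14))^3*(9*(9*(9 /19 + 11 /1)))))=-5608858924631331694444544 /155008645551542701688679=-36.18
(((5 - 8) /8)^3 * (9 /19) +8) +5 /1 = 126221 /9728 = 12.98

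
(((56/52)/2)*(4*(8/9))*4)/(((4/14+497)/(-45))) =-31360/45253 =-0.69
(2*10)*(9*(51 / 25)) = 1836 / 5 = 367.20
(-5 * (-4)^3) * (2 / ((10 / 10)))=640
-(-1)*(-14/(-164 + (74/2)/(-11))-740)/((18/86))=-3535.16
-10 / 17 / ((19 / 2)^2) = -40 / 6137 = -0.01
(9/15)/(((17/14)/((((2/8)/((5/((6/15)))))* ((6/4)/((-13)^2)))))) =63/718250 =0.00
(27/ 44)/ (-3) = -9/ 44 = -0.20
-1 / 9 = -0.11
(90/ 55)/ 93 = 6/ 341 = 0.02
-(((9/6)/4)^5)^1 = -243/32768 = -0.01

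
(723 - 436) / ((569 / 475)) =136325 / 569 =239.59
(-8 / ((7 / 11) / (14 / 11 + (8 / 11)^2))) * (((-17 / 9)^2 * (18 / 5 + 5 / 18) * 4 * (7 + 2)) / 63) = -351803168 / 1964655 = -179.07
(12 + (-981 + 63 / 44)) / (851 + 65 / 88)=-85146 / 74953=-1.14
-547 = -547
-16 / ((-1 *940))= 4 / 235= 0.02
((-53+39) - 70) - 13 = -97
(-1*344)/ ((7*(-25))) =344/ 175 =1.97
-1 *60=-60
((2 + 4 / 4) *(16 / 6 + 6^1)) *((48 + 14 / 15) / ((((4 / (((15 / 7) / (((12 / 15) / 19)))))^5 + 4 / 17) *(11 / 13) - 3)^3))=-2785979619398261233518761955702346906810998916625976562500 / 48116467042253340330034400867600300915889246449589899171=-57.90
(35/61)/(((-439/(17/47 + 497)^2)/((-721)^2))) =-9942119319202560/59154811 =-168069496.82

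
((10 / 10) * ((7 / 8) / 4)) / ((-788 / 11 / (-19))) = 1463 / 25216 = 0.06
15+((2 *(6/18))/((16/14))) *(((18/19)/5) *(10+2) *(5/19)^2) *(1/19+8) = 15.74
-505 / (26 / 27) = -13635 / 26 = -524.42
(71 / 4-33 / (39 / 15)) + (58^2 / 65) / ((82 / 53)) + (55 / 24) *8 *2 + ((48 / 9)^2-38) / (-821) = 5922207671 / 78766740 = 75.19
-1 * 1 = -1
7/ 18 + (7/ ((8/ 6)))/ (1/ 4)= 385/ 18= 21.39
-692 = -692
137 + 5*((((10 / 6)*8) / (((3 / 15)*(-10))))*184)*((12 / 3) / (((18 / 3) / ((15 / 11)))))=-179479 / 33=-5438.76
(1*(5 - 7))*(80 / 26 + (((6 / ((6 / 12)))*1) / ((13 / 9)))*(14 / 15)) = -1408 / 65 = -21.66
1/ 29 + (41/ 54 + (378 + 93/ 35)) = 381.45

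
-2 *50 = -100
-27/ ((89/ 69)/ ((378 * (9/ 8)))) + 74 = -3142619/ 356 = -8827.58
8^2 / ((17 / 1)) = 64 / 17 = 3.76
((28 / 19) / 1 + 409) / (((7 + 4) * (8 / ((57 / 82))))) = 2127 / 656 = 3.24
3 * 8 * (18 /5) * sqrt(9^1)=1296 /5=259.20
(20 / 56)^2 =25 / 196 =0.13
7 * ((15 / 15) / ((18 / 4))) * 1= 14 / 9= 1.56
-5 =-5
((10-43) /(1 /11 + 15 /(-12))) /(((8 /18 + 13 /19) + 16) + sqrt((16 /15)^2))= 413820 /264469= 1.56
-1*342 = -342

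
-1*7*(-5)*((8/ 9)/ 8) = 35/ 9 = 3.89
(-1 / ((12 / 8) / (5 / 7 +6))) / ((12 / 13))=-611 / 126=-4.85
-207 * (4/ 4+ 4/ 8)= -621/ 2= -310.50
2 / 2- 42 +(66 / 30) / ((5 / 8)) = -937 / 25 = -37.48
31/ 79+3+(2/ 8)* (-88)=-1470/ 79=-18.61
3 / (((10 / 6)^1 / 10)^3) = 648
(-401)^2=160801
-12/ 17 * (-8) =96/ 17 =5.65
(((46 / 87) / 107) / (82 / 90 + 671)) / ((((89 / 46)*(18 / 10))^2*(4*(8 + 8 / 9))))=304175 / 17835996040032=0.00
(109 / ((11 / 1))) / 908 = 109 / 9988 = 0.01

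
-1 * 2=-2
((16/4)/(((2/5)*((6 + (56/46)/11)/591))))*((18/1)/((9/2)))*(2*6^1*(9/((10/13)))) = 419860584/773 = 543157.29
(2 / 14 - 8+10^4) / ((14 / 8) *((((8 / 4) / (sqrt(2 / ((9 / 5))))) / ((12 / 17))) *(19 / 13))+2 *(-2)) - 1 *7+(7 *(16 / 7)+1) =10165904690 / 7890309+783197480 *sqrt(10) / 1127187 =3485.63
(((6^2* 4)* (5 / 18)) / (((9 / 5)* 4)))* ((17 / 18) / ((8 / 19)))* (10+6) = 16150 / 81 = 199.38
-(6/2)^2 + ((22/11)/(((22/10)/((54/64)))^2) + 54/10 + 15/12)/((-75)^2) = -15679448971/1742400000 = -9.00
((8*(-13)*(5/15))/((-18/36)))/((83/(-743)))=-154544/249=-620.66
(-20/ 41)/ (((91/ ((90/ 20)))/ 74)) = -6660/ 3731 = -1.79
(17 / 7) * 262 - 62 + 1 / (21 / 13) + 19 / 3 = 12206 / 21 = 581.24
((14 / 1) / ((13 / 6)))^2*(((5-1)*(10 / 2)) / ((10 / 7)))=98784 / 169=584.52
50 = 50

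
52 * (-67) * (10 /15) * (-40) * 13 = 3623360 /3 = 1207786.67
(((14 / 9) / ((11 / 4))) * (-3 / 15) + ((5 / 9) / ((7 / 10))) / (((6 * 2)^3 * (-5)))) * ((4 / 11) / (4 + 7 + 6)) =-19939 / 8232840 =-0.00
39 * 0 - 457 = -457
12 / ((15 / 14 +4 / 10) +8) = 280 / 221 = 1.27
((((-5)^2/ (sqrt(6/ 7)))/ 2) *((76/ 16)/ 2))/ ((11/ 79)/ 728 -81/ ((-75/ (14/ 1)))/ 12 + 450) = 85369375 *sqrt(42)/ 7785862836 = 0.07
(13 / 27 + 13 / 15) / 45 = 182 / 6075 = 0.03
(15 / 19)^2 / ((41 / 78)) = 17550 / 14801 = 1.19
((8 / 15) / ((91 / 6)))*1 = 16 / 455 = 0.04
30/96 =5/16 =0.31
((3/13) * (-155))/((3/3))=-465/13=-35.77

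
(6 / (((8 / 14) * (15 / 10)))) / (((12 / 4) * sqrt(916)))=7 * sqrt(229) / 1374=0.08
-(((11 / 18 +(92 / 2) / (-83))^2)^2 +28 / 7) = -19927991021809 / 4981984705296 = -4.00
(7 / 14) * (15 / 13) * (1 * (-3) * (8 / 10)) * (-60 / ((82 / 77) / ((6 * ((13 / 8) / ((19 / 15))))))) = 467775 / 779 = 600.48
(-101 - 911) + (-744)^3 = -411831796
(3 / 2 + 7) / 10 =17 / 20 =0.85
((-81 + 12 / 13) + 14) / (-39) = 859 / 507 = 1.69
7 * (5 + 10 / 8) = 43.75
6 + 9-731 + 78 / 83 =-715.06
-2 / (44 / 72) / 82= -18 / 451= -0.04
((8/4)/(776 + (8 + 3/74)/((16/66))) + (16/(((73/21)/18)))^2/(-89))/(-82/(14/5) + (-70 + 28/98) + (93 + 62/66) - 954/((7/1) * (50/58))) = 101186279510685600/214062307382085161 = 0.47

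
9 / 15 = 3 / 5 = 0.60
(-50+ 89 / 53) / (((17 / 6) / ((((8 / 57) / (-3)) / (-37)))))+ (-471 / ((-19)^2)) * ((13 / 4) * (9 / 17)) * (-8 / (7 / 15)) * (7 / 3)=3241166266 / 36103971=89.77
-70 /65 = -14 /13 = -1.08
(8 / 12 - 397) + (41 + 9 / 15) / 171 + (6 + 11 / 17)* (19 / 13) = -73007512 / 188955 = -386.38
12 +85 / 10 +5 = 51 / 2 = 25.50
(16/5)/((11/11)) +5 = 41/5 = 8.20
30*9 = 270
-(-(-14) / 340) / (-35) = 1 / 850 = 0.00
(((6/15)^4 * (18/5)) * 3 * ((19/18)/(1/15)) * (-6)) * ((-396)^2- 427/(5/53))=-12499946784/3125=-3999982.97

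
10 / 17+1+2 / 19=547 / 323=1.69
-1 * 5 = -5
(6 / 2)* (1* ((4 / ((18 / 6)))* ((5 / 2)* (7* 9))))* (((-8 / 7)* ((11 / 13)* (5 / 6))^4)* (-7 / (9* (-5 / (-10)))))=640543750 / 2313441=276.88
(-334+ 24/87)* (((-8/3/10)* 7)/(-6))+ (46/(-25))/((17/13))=-3890966/36975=-105.23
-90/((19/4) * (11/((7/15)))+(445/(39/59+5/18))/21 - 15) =-55832/74155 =-0.75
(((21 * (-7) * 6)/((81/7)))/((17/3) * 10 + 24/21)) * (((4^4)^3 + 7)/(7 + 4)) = -40282112423/20031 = -2010988.59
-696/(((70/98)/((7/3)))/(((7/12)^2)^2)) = -3411821/12960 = -263.26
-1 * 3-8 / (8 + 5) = -47 / 13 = -3.62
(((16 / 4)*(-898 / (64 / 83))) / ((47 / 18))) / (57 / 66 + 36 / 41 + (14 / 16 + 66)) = -100844502 / 3878581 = -26.00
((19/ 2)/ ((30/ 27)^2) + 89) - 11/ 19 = 365241/ 3800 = 96.12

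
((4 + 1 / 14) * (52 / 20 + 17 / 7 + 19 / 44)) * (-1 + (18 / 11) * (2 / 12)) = -479313 / 29645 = -16.17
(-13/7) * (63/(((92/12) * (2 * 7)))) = -351/322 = -1.09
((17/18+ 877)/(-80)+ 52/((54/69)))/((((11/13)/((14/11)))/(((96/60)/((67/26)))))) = 94494491/1824075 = 51.80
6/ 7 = 0.86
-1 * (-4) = 4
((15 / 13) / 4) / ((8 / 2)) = 15 / 208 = 0.07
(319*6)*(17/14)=16269/7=2324.14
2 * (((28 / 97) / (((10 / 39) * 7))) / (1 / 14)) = 2184 / 485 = 4.50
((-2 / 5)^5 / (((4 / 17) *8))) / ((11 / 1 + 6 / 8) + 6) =-68 / 221875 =-0.00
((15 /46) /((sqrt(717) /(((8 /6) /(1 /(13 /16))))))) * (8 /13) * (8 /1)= 40 * sqrt(717) /16491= 0.06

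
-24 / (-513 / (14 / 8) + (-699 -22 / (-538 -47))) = 98280 / 4062671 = 0.02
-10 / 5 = -2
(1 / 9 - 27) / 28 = -121 / 126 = -0.96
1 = 1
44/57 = 0.77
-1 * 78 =-78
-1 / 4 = -0.25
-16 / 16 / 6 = -0.17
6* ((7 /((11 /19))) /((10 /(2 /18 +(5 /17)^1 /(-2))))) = -133 /510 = -0.26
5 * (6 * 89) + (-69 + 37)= 2638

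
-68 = -68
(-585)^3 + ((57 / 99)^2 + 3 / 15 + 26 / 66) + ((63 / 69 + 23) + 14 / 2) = -25072246519583 / 125235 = -200201593.16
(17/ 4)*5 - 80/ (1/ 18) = -1418.75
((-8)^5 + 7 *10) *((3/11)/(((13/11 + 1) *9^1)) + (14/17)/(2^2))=-4397881/612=-7186.08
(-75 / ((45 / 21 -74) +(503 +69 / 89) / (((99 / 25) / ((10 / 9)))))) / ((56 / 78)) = -21086325 / 14027492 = -1.50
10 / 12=5 / 6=0.83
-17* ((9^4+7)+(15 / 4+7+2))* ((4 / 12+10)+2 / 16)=-112320241 / 96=-1170002.51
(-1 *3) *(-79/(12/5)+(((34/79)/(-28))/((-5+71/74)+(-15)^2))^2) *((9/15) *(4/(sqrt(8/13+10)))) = 32295052526982863 *sqrt(1794)/18804714132400070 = 72.74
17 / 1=17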